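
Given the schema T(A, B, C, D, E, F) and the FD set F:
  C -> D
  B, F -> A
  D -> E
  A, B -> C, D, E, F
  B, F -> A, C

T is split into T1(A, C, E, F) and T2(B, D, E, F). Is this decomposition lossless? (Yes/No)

No

T1 ∩ T2 = {E, F}; its closure under F is {E, F}.
T1 ⊄ {E, F} and T2 ⊄ {E, F}, so the split is lossy.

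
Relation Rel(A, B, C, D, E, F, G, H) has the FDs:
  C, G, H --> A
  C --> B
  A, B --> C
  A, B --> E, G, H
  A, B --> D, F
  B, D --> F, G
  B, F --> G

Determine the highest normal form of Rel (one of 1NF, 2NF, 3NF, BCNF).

3NF

Candidate keys: {A, B}, {A, C}, {C, D, H}, {C, F, H}, {C, G, H}. Prime attributes: {A, B, C, D, F, G, H}.
For C --> B we have {C}⁺ = {B, C}; {C} is not a superkey, so BCNF fails.
But every attribute on its right side ({B}) is prime, and the same holds for every other non-superkey FD, so 3NF still holds.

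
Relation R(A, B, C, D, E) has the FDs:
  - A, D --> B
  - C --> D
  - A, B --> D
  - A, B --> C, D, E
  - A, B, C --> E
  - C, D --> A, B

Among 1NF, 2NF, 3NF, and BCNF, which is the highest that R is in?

BCNF

Candidate keys: {A, B}, {A, D}, {C}. Prime attributes: {A, B, C, D}.
Every FD has a superkey on the left, so the relation is in BCNF.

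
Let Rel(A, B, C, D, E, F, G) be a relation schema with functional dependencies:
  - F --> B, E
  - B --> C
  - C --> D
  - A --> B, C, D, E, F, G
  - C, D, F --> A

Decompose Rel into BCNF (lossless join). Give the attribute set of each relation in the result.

Candidate keys of the original relation: {A}, {F}.
In {A, B, C, D, E, F, G}, {B} is not a superkey ({B}⁺ restricted to this set is {B, C, D}), so split on B --> C, D into {B, C, D} and {A, B, E, F, G}.
In {B, C, D}, {C} is not a superkey ({C}⁺ restricted to this set is {C, D}), so split on C --> D into {C, D} and {B, C}.
{C, D} is in BCNF.
{B, C} is in BCNF.
{A, B, E, F, G} is in BCNF.

{A, B, E, F, G}; {B, C}; {C, D}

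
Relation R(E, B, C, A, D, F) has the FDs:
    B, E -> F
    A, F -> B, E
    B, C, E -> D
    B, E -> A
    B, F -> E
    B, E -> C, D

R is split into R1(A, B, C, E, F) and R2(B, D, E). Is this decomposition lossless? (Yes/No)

Yes

Common attributes: {B, E}; their closure is {A, B, C, D, E, F}.
This includes all of R1, so the common attributes are a superkey of R1 — the join is lossless.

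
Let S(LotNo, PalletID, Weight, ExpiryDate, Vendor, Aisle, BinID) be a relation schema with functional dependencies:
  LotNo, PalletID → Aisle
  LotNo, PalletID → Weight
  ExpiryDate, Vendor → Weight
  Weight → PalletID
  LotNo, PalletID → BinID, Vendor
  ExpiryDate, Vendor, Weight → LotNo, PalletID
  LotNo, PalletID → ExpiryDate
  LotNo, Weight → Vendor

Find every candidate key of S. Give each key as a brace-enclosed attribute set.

Closure of {ExpiryDate, Vendor} is {Aisle, BinID, ExpiryDate, LotNo, PalletID, Vendor, Weight}, the whole schema; {ExpiryDate, Vendor} is a candidate key.
Closure of {LotNo, PalletID} is {Aisle, BinID, ExpiryDate, LotNo, PalletID, Vendor, Weight}, the whole schema; {LotNo, PalletID} is a candidate key.
Closure of {LotNo, Weight} is {Aisle, BinID, ExpiryDate, LotNo, PalletID, Vendor, Weight}, the whole schema; {LotNo, Weight} is a candidate key.
Any other superkey properly contains one of these, so there are no further candidate keys.

{ExpiryDate, Vendor}, {LotNo, PalletID}, {LotNo, Weight}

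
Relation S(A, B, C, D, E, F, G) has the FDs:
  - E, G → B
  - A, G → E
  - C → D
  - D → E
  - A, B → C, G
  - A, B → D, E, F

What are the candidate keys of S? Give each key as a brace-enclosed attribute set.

No FD produces {A}, so it must be in every candidate key.
{A, B}⁺ = {A, B, C, D, E, F, G}, which is every attribute, so {A, B} is a candidate key.
{A, G}⁺ = {A, B, C, D, E, F, G}, which is every attribute, so {A, G} is a candidate key.
Any other superkey properly contains one of these, so there are no further candidate keys.

{A, B}, {A, G}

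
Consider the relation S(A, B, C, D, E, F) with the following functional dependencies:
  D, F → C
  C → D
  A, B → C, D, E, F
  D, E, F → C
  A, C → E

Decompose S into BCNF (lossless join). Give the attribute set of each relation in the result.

{A, B, D, F}; {A, D, E, F}; {C, D}; {C, F}

Candidate key of the original relation: {A, B}.
{A, B, C, D, E, F}: {D, F} determines {C, D, F} here but is not a superkey — split on D, F → C, giving {C, D, F} and {A, B, D, E, F}.
{C, D, F}: {C} determines {C, D} here but is not a superkey — split on C → D, giving {C, D} and {C, F}.
{C, D} is in BCNF.
{C, F} is in BCNF.
{A, B, D, E, F}: {A, D, F} determines {A, D, E, F} here but is not a superkey — split on A, D, F → E, giving {A, D, E, F} and {A, B, D, F}.
{A, D, E, F} is in BCNF.
{A, B, D, F} is in BCNF.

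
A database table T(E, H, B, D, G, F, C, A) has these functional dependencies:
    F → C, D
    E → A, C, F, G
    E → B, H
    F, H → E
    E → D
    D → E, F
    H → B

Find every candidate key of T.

{D}, {E}, {F}

{D}⁺ = {A, B, C, D, E, F, G, H} — all of the relation — so {D} is a candidate key.
{E}⁺ = {A, B, C, D, E, F, G, H} — all of the relation — so {E} is a candidate key.
{F}⁺ = {A, B, C, D, E, F, G, H} — all of the relation — so {F} is a candidate key.
Any other superkey properly contains one of these, so there are no further candidate keys.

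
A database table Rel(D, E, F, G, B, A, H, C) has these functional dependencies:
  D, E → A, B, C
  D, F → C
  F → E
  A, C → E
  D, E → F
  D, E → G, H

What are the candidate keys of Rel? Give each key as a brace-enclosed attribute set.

{A, C, D}, {D, E}, {D, F}

Attributes never on any right-hand side: {D} — every candidate key must contain it.
{D, E} is a candidate key since {D, E}⁺ = {A, B, C, D, E, F, G, H} covers every attribute.
{D, F} is a candidate key since {D, F}⁺ = {A, B, C, D, E, F, G, H} covers every attribute.
{A, C, D} is a candidate key since {A, C, D}⁺ = {A, B, C, D, E, F, G, H} covers every attribute.
These are minimal and exhaustive — every other superkey contains one of them.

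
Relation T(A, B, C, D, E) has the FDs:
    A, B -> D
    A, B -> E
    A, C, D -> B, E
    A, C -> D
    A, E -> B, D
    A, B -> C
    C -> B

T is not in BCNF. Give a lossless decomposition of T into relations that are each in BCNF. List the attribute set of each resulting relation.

{A, C, D, E}; {B, C}

Candidate keys of the original relation: {A, B}, {A, C}, {A, E}.
Within {A, B, C, D, E}: {C}⁺ ∩ {A, B, C, D, E} = {B, C}, not the whole set, so C -> B violates BCNF; decompose into {B, C} and {A, C, D, E}.
{B, C}: every determinant is a superkey — BCNF.
{A, C, D, E}: every determinant is a superkey — BCNF.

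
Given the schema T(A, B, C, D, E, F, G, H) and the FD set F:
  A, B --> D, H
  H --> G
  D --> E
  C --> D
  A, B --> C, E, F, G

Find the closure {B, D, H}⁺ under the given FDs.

Start with {B, D, H}.
H --> G applies; add {G} → now {B, D, G, H}.
D --> E applies; add {E} → now {B, D, E, G, H}.
No further FD applies.

{B, D, E, G, H}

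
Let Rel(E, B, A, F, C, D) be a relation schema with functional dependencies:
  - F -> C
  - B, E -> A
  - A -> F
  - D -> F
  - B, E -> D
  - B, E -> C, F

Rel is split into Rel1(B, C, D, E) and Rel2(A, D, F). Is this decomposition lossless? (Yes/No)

The shared attributes are {D} and {D}⁺ = {C, D, F}.
Neither Rel1 nor Rel2 is contained in that closure, so the decomposition is lossy.

No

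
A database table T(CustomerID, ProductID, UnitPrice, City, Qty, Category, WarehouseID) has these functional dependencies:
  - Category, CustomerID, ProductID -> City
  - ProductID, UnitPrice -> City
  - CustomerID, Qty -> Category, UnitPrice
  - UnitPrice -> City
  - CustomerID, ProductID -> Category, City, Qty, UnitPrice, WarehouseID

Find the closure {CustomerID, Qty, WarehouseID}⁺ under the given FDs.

{Category, City, CustomerID, Qty, UnitPrice, WarehouseID}

Start with {CustomerID, Qty, WarehouseID}.
CustomerID, Qty -> Category, UnitPrice applies; add {Category, UnitPrice} → now {Category, CustomerID, Qty, UnitPrice, WarehouseID}.
UnitPrice -> City applies; add {City} → now {Category, City, CustomerID, Qty, UnitPrice, WarehouseID}.
No further FD applies.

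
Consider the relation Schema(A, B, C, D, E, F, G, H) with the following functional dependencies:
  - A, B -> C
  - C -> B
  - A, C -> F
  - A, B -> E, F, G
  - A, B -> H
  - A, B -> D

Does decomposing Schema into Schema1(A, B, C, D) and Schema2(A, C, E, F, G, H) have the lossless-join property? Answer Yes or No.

Yes

The shared attributes are {A, C} and {A, C}⁺ = {A, B, C, D, E, F, G, H}.
Schema1 is contained in that closure, so Schema1 ∩ Schema2 -> Schema1 holds and the join is lossless.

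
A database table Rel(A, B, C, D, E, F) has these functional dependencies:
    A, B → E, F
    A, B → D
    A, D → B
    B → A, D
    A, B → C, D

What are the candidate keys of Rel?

{A, D}, {B}

{B}⁺ = {A, B, C, D, E, F}, which is every attribute, so {B} is a candidate key.
{A, D}⁺ = {A, B, C, D, E, F}, which is every attribute, so {A, D} is a candidate key.
These are minimal and exhaustive — every other superkey contains one of them.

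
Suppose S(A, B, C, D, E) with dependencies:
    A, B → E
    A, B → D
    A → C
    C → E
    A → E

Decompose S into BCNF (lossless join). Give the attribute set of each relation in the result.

{A, B, D}; {A, C}; {C, E}

Candidate key of the original relation: {A, B}.
Within {A, B, C, D, E}: {A}⁺ ∩ {A, B, C, D, E} = {A, C, E}, not the whole set, so A → C, E violates BCNF; decompose into {A, C, E} and {A, B, D}.
Within {A, C, E}: {C}⁺ ∩ {A, C, E} = {C, E}, not the whole set, so C → E violates BCNF; decompose into {C, E} and {A, C}.
{C, E}: every determinant is a superkey — BCNF.
{A, C}: every determinant is a superkey — BCNF.
{A, B, D}: every determinant is a superkey — BCNF.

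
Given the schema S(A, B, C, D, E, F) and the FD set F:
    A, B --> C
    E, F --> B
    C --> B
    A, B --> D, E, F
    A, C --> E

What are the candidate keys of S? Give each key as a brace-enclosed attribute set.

{A, B}, {A, C}, {A, E, F}

{A} never appears on the right of any FD, so every key must include it.
{A, B}⁺ = {A, B, C, D, E, F}, which is every attribute, so {A, B} is a candidate key.
{A, C}⁺ = {A, B, C, D, E, F}, which is every attribute, so {A, C} is a candidate key.
{A, E, F}⁺ = {A, B, C, D, E, F}, which is every attribute, so {A, E, F} is a candidate key.
These are minimal and exhaustive — every other superkey contains one of them.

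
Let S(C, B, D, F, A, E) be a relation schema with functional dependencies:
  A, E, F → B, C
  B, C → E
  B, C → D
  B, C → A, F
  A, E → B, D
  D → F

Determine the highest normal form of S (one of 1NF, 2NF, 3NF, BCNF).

Candidate keys: {A, E}, {B, C}. Prime attributes: {A, B, C, E}.
For D → F we have {D}⁺ = {D, F}; {D} is not a superkey, so BCNF fails.
Because {F} is non-prime and the left side of D → F is not a superkey, the relation is not in 3NF.
Checking every proper subset of each key, none determines a non-prime attribute — 2NF is satisfied.

2NF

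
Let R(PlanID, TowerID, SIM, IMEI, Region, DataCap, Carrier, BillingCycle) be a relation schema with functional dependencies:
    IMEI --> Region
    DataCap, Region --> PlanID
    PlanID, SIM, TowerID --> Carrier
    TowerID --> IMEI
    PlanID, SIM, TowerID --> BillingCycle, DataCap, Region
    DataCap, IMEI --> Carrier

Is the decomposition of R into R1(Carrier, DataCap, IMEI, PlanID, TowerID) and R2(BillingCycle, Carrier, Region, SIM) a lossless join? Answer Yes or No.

No

R1 ∩ R2 = {Carrier}; its closure under F is {Carrier}.
The closure covers neither R1 nor R2 entirely; the join is not lossless.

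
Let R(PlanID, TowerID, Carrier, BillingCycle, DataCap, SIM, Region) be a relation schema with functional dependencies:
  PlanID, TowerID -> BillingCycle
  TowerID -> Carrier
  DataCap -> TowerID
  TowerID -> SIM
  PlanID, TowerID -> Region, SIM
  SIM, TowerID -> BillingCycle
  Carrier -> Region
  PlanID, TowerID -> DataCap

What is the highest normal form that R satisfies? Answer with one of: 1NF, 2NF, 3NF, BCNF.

Candidate keys: {DataCap, PlanID}, {PlanID, TowerID}. Prime attributes: {DataCap, PlanID, TowerID}.
TowerID -> Carrier breaks BCNF: {TowerID}⁺ = {BillingCycle, Carrier, Region, SIM, TowerID}, so {TowerID} is not a superkey.
Because {Carrier} is non-prime and the left side of TowerID -> Carrier is not a superkey, the relation is not in 3NF.
Since {DataCap} ⊂ {DataCap, PlanID} and {DataCap}⁺ ⊇ {BillingCycle, Carrier, Region, SIM} with {BillingCycle, Carrier, Region, SIM} non-prime, there is a partial dependency; 2NF fails.

1NF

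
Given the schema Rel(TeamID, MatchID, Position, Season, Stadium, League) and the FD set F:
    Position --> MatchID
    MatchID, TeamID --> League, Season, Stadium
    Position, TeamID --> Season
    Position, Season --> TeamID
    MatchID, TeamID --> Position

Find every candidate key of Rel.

{MatchID, TeamID}, {Position, Season}, {Position, TeamID}

Closure of {MatchID, TeamID} is {League, MatchID, Position, Season, Stadium, TeamID}, the whole schema; {MatchID, TeamID} is a candidate key.
Closure of {Position, Season} is {League, MatchID, Position, Season, Stadium, TeamID}, the whole schema; {Position, Season} is a candidate key.
Closure of {Position, TeamID} is {League, MatchID, Position, Season, Stadium, TeamID}, the whole schema; {Position, TeamID} is a candidate key.
These are minimal and exhaustive — every other superkey contains one of them.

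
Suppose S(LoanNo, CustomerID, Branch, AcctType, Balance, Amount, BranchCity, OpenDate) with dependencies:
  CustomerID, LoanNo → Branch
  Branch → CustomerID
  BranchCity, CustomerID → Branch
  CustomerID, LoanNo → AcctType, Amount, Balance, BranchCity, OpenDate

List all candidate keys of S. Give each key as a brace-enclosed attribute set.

{LoanNo} never appears on the right of any FD, so every key must include it.
{Branch, LoanNo}⁺ = {AcctType, Amount, Balance, Branch, BranchCity, CustomerID, LoanNo, OpenDate} — all of the relation — so {Branch, LoanNo} is a candidate key.
{CustomerID, LoanNo}⁺ = {AcctType, Amount, Balance, Branch, BranchCity, CustomerID, LoanNo, OpenDate} — all of the relation — so {CustomerID, LoanNo} is a candidate key.
Any other superkey properly contains one of these, so there are no further candidate keys.

{Branch, LoanNo}, {CustomerID, LoanNo}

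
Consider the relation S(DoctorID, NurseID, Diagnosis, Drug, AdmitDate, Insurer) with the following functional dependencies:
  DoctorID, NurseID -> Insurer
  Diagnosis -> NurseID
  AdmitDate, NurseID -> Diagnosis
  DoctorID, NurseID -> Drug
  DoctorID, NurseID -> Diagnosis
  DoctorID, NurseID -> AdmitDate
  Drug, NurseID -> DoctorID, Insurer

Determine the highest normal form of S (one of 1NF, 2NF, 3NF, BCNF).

3NF

Candidate keys: {Diagnosis, DoctorID}, {Diagnosis, Drug}, {DoctorID, NurseID}, {Drug, NurseID}. Prime attributes: {Diagnosis, DoctorID, Drug, NurseID}.
Diagnosis -> NurseID: {Diagnosis}⁺ = {Diagnosis, NurseID}, which is not all of the attributes, so the left side is not a superkey — BCNF is violated.
But every attribute on its right side ({NurseID}) is prime, and the same holds for every other non-superkey FD, so 3NF still holds.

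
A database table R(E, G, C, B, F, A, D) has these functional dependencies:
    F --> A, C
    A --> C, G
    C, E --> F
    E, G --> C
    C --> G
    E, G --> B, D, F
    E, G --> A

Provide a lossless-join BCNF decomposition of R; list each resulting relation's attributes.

{A, C}; {A, F}; {B, D, E, F}; {C, G}

Candidate keys of the original relation: {A, E}, {C, E}, {E, F}, {E, G}.
Within {A, B, C, D, E, F, G}: {F}⁺ ∩ {A, B, C, D, E, F, G} = {A, C, F, G}, not the whole set, so F --> A, C, G violates BCNF; decompose into {A, C, F, G} and {B, D, E, F}.
Within {A, C, F, G}: {A}⁺ ∩ {A, C, F, G} = {A, C, G}, not the whole set, so A --> C, G violates BCNF; decompose into {A, C, G} and {A, F}.
Within {A, C, G}: {C}⁺ ∩ {A, C, G} = {C, G}, not the whole set, so C --> G violates BCNF; decompose into {C, G} and {A, C}.
{C, G} is in BCNF.
{A, C} is in BCNF.
{A, F} is in BCNF.
{B, D, E, F} is in BCNF.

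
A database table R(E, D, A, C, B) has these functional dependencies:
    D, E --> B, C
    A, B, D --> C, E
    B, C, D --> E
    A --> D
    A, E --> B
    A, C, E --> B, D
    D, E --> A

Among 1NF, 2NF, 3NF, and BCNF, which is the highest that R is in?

Candidate keys: {A, B}, {A, E}, {B, C, D}, {D, E}. Prime attributes: {A, B, C, D, E}.
For A --> D we have {A}⁺ = {A, D}; {A} is not a superkey, so BCNF fails.
But every attribute on its right side ({D}) is prime, and the same holds for every other non-superkey FD, so 3NF still holds.

3NF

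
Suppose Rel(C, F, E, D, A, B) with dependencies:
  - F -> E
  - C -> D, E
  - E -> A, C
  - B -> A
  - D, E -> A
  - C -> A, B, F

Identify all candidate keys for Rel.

{C}⁺ = {A, B, C, D, E, F} — all of the relation — so {C} is a candidate key.
{E}⁺ = {A, B, C, D, E, F} — all of the relation — so {E} is a candidate key.
{F}⁺ = {A, B, C, D, E, F} — all of the relation — so {F} is a candidate key.
These are minimal and exhaustive — every other superkey contains one of them.

{C}, {E}, {F}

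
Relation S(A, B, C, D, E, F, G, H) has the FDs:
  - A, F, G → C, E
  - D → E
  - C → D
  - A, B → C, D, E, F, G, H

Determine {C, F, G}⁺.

{C, D, E, F, G}

Start with {C, F, G}.
C → D applies; add {D} → now {C, D, F, G}.
D → E applies; add {E} → now {C, D, E, F, G}.
No further FD applies.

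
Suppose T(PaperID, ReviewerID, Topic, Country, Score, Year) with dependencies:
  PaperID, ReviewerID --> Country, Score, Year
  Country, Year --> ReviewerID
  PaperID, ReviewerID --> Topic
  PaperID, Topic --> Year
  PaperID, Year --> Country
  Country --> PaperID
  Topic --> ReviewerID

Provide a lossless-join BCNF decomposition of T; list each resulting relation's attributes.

{Country, PaperID}; {Country, Score, Topic, Year}; {ReviewerID, Topic}

Candidate keys of the original relation: {Country, ReviewerID}, {Country, Topic}, {Country, Year}, {PaperID, ReviewerID}, {PaperID, Topic}, {PaperID, Year}.
{Country, PaperID, ReviewerID, Score, Topic, Year}: {Country} determines {Country, PaperID} here but is not a superkey — split on Country --> PaperID, giving {Country, PaperID} and {Country, ReviewerID, Score, Topic, Year}.
{Country, PaperID} has no BCNF violation.
{Country, ReviewerID, Score, Topic, Year}: {Topic} determines {ReviewerID, Topic} here but is not a superkey — split on Topic --> ReviewerID, giving {ReviewerID, Topic} and {Country, Score, Topic, Year}.
{ReviewerID, Topic} has no BCNF violation.
{Country, Score, Topic, Year} has no BCNF violation.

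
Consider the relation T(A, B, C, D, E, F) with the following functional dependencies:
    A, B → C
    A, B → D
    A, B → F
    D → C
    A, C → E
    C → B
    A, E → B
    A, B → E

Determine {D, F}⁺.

Start with {D, F}.
D → C applies; add {C} → now {C, D, F}.
C → B applies; add {B} → now {B, C, D, F}.
No further FD applies.

{B, C, D, F}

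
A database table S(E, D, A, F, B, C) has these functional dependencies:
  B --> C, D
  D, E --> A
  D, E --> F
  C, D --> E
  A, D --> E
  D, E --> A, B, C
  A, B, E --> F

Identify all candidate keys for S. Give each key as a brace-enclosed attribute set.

{B}⁺ = {A, B, C, D, E, F}, which is every attribute, so {B} is a candidate key.
{A, D}⁺ = {A, B, C, D, E, F}, which is every attribute, so {A, D} is a candidate key.
{C, D}⁺ = {A, B, C, D, E, F}, which is every attribute, so {C, D} is a candidate key.
{D, E}⁺ = {A, B, C, D, E, F}, which is every attribute, so {D, E} is a candidate key.
No proper subset of any of these is a key, and no other minimal superkey exists.

{A, D}, {B}, {C, D}, {D, E}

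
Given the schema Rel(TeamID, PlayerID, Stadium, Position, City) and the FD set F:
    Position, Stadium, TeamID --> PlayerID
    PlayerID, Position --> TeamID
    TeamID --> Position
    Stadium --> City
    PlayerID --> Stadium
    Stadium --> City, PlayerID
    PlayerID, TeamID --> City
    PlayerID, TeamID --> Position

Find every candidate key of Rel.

{PlayerID, Position}, {PlayerID, TeamID}, {Position, Stadium}, {Stadium, TeamID}

{PlayerID, Position}⁺ = {City, PlayerID, Position, Stadium, TeamID}, which is every attribute, so {PlayerID, Position} is a candidate key.
{PlayerID, TeamID}⁺ = {City, PlayerID, Position, Stadium, TeamID}, which is every attribute, so {PlayerID, TeamID} is a candidate key.
{Position, Stadium}⁺ = {City, PlayerID, Position, Stadium, TeamID}, which is every attribute, so {Position, Stadium} is a candidate key.
{Stadium, TeamID}⁺ = {City, PlayerID, Position, Stadium, TeamID}, which is every attribute, so {Stadium, TeamID} is a candidate key.
No proper subset of any of these is a key, and no other minimal superkey exists.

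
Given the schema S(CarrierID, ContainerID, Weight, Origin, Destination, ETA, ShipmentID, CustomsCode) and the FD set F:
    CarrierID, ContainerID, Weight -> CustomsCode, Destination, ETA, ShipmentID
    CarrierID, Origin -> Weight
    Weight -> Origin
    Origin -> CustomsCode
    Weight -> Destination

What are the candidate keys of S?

Attributes never on any right-hand side: {CarrierID, ContainerID} — every candidate key must contain all of them.
Closure of {CarrierID, ContainerID, Origin} is {CarrierID, ContainerID, CustomsCode, Destination, ETA, Origin, ShipmentID, Weight}, the whole schema; {CarrierID, ContainerID, Origin} is a candidate key.
Closure of {CarrierID, ContainerID, Weight} is {CarrierID, ContainerID, CustomsCode, Destination, ETA, Origin, ShipmentID, Weight}, the whole schema; {CarrierID, ContainerID, Weight} is a candidate key.
Any other superkey properly contains one of these, so there are no further candidate keys.

{CarrierID, ContainerID, Origin}, {CarrierID, ContainerID, Weight}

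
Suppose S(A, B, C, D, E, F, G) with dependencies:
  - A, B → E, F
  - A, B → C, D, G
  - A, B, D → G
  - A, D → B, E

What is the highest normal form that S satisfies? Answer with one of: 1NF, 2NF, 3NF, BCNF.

Candidate keys: {A, B}, {A, D}. Prime attributes: {A, B, D}.
Every FD has a superkey on the left, so the relation is in BCNF.

BCNF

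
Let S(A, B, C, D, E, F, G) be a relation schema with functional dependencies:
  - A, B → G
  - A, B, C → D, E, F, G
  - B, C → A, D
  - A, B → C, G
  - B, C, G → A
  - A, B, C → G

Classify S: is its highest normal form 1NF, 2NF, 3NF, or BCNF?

BCNF

Candidate keys: {A, B}, {B, C}. Prime attributes: {A, B, C}.
Every FD has a superkey on the left, so the relation is in BCNF.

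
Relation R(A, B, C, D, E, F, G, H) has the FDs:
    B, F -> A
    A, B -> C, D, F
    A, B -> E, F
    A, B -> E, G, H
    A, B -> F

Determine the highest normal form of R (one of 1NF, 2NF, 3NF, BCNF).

Candidate keys: {A, B}, {B, F}. Prime attributes: {A, B, F}.
Every FD has a superkey on the left, so the relation is in BCNF.

BCNF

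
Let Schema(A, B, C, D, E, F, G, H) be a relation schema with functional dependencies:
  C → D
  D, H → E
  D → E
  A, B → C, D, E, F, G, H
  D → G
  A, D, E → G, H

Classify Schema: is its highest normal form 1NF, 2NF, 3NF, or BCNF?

2NF

Candidate key: {A, B}. Prime attributes: {A, B}.
C → D: {C}⁺ = {C, D, E, G}, which is not all of the attributes, so the left side is not a superkey — BCNF is violated.
Because {D} is non-prime and the left side of C → D is not a superkey, the relation is not in 3NF.
Checking every proper subset of each key, none determines a non-prime attribute — 2NF is satisfied.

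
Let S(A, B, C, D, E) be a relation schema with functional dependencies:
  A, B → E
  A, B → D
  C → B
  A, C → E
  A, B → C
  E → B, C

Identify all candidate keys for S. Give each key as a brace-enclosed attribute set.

{A, B}, {A, C}, {A, E}

Attributes never on any right-hand side: {A} — every candidate key must contain it.
{A, B}⁺ = {A, B, C, D, E}, which is every attribute, so {A, B} is a candidate key.
{A, C}⁺ = {A, B, C, D, E}, which is every attribute, so {A, C} is a candidate key.
{A, E}⁺ = {A, B, C, D, E}, which is every attribute, so {A, E} is a candidate key.
No proper subset of any of these is a key, and no other minimal superkey exists.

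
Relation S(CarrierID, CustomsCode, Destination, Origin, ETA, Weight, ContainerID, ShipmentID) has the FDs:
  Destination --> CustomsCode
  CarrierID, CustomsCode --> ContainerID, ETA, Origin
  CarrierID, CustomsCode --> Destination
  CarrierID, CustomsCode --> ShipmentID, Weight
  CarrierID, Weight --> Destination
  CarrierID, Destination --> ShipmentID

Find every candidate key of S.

Attributes never on any right-hand side: {CarrierID} — every candidate key must contain it.
{CarrierID, CustomsCode}⁺ = {CarrierID, ContainerID, CustomsCode, Destination, ETA, Origin, ShipmentID, Weight} — all of the relation — so {CarrierID, CustomsCode} is a candidate key.
{CarrierID, Destination}⁺ = {CarrierID, ContainerID, CustomsCode, Destination, ETA, Origin, ShipmentID, Weight} — all of the relation — so {CarrierID, Destination} is a candidate key.
{CarrierID, Weight}⁺ = {CarrierID, ContainerID, CustomsCode, Destination, ETA, Origin, ShipmentID, Weight} — all of the relation — so {CarrierID, Weight} is a candidate key.
Any other superkey properly contains one of these, so there are no further candidate keys.

{CarrierID, CustomsCode}, {CarrierID, Destination}, {CarrierID, Weight}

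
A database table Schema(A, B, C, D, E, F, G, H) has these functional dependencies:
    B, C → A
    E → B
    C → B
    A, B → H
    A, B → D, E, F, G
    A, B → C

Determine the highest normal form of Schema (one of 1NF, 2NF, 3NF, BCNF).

3NF

Candidate keys: {A, B}, {A, E}, {C}. Prime attributes: {A, B, C, E}.
For E → B we have {E}⁺ = {B, E}; {E} is not a superkey, so BCNF fails.
Its right-hand attributes {B} are all prime, as are those of every other non-superkey FD — the relation is in 3NF.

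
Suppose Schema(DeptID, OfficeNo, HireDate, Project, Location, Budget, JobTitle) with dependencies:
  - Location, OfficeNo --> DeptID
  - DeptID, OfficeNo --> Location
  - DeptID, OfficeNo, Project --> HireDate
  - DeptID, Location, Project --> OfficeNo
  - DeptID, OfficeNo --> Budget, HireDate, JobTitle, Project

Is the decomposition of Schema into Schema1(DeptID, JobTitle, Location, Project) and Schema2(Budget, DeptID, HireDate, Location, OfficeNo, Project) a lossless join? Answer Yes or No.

Yes

Common attributes: {DeptID, Location, Project}; their closure is {Budget, DeptID, HireDate, JobTitle, Location, OfficeNo, Project}.
This includes all of Schema1, so the common attributes are a superkey of Schema1 — the join is lossless.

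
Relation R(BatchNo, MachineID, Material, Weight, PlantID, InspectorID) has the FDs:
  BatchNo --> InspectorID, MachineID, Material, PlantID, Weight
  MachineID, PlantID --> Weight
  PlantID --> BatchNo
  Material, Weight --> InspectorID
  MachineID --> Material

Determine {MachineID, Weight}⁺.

{InspectorID, MachineID, Material, Weight}

Start with {MachineID, Weight}.
MachineID --> Material applies; add {Material} → now {MachineID, Material, Weight}.
Material, Weight --> InspectorID applies; add {InspectorID} → now {InspectorID, MachineID, Material, Weight}.
No further FD applies.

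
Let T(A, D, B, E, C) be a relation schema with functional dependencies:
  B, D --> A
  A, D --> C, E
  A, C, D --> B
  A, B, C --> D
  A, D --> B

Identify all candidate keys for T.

{A, B, C}, {A, D}, {B, D}

{A, D}⁺ = {A, B, C, D, E} — all of the relation — so {A, D} is a candidate key.
{B, D}⁺ = {A, B, C, D, E} — all of the relation — so {B, D} is a candidate key.
{A, B, C}⁺ = {A, B, C, D, E} — all of the relation — so {A, B, C} is a candidate key.
Any other superkey properly contains one of these, so there are no further candidate keys.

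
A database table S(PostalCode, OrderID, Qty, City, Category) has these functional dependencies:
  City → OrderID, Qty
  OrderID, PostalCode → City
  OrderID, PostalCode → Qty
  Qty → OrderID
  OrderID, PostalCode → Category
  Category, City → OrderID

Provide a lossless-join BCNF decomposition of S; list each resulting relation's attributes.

Candidate keys of the original relation: {City, PostalCode}, {OrderID, PostalCode}, {PostalCode, Qty}.
Within {Category, City, OrderID, PostalCode, Qty}: {City}⁺ ∩ {Category, City, OrderID, PostalCode, Qty} = {City, OrderID, Qty}, not the whole set, so City → OrderID, Qty violates BCNF; decompose into {City, OrderID, Qty} and {Category, City, PostalCode}.
Within {City, OrderID, Qty}: {Qty}⁺ ∩ {City, OrderID, Qty} = {OrderID, Qty}, not the whole set, so Qty → OrderID violates BCNF; decompose into {OrderID, Qty} and {City, Qty}.
{OrderID, Qty} is in BCNF.
{City, Qty} is in BCNF.
{Category, City, PostalCode} is in BCNF.

{Category, City, PostalCode}; {City, Qty}; {OrderID, Qty}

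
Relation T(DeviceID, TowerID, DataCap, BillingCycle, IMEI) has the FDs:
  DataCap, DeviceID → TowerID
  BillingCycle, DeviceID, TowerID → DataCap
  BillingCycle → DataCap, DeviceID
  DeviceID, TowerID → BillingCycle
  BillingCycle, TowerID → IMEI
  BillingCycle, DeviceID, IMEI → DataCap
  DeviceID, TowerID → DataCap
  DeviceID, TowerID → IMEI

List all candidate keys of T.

{BillingCycle}, {DataCap, DeviceID}, {DeviceID, TowerID}

Closure of {BillingCycle} is {BillingCycle, DataCap, DeviceID, IMEI, TowerID}, the whole schema; {BillingCycle} is a candidate key.
Closure of {DataCap, DeviceID} is {BillingCycle, DataCap, DeviceID, IMEI, TowerID}, the whole schema; {DataCap, DeviceID} is a candidate key.
Closure of {DeviceID, TowerID} is {BillingCycle, DataCap, DeviceID, IMEI, TowerID}, the whole schema; {DeviceID, TowerID} is a candidate key.
No proper subset of any of these is a key, and no other minimal superkey exists.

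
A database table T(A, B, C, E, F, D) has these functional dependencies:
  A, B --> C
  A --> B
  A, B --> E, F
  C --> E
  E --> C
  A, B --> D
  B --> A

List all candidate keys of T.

{A}⁺ = {A, B, C, D, E, F} — all of the relation — so {A} is a candidate key.
{B}⁺ = {A, B, C, D, E, F} — all of the relation — so {B} is a candidate key.
No proper subset of any of these is a key, and no other minimal superkey exists.

{A}, {B}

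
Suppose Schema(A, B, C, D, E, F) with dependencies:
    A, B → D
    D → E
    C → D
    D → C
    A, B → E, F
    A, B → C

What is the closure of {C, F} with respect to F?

Start with {C, F}.
C → D applies; add {D} → now {C, D, F}.
D → E applies; add {E} → now {C, D, E, F}.
No further FD applies.

{C, D, E, F}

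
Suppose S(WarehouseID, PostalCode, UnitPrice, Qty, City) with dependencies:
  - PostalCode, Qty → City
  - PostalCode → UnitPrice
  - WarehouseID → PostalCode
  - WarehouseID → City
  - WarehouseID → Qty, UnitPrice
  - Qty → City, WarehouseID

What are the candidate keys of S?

{Qty}, {WarehouseID}

{Qty} is a candidate key since {Qty}⁺ = {City, PostalCode, Qty, UnitPrice, WarehouseID} covers every attribute.
{WarehouseID} is a candidate key since {WarehouseID}⁺ = {City, PostalCode, Qty, UnitPrice, WarehouseID} covers every attribute.
Any other superkey properly contains one of these, so there are no further candidate keys.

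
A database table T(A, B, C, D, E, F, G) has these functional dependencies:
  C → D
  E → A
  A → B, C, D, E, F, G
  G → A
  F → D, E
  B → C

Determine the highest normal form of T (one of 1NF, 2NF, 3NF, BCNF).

Candidate keys: {A}, {E}, {F}, {G}. Prime attributes: {A, E, F, G}.
C → D breaks BCNF: {C}⁺ = {C, D}, so {C} is not a superkey.
Because {D} is non-prime and the left side of C → D is not a superkey, the relation is not in 3NF.
Every candidate key is a single attribute, so no partial dependency is possible; 2NF holds.

2NF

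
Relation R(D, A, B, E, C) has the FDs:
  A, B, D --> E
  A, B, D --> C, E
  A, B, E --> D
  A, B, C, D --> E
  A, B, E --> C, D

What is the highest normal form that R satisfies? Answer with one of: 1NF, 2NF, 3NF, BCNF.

Candidate keys: {A, B, D}, {A, B, E}. Prime attributes: {A, B, D, E}.
Each dependency's left side is a superkey — BCNF holds.

BCNF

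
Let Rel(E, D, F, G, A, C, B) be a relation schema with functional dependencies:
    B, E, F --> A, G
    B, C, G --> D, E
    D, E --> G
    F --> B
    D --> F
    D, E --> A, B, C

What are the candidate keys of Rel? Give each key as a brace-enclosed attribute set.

{B, C, G}, {C, D, G}, {C, E, F}, {C, F, G}, {D, E}

{D, E}⁺ = {A, B, C, D, E, F, G}, which is every attribute, so {D, E} is a candidate key.
{B, C, G}⁺ = {A, B, C, D, E, F, G}, which is every attribute, so {B, C, G} is a candidate key.
{C, D, G}⁺ = {A, B, C, D, E, F, G}, which is every attribute, so {C, D, G} is a candidate key.
{C, E, F}⁺ = {A, B, C, D, E, F, G}, which is every attribute, so {C, E, F} is a candidate key.
{C, F, G}⁺ = {A, B, C, D, E, F, G}, which is every attribute, so {C, F, G} is a candidate key.
Any other superkey properly contains one of these, so there are no further candidate keys.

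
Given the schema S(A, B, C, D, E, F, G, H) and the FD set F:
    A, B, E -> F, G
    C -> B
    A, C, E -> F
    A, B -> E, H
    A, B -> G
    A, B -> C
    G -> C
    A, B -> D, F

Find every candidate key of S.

{A, B}, {A, C}, {A, G}

No FD produces {A}, so it must be in every candidate key.
{A, B}⁺ = {A, B, C, D, E, F, G, H} — all of the relation — so {A, B} is a candidate key.
{A, C}⁺ = {A, B, C, D, E, F, G, H} — all of the relation — so {A, C} is a candidate key.
{A, G}⁺ = {A, B, C, D, E, F, G, H} — all of the relation — so {A, G} is a candidate key.
These are minimal and exhaustive — every other superkey contains one of them.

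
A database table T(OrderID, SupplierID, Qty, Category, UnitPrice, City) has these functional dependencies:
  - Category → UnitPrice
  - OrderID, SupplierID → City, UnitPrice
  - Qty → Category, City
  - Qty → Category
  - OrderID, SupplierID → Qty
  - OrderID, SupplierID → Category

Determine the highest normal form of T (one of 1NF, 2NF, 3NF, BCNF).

Candidate key: {OrderID, SupplierID}. Prime attributes: {OrderID, SupplierID}.
Category → UnitPrice breaks BCNF: {Category}⁺ = {Category, UnitPrice}, so {Category} is not a superkey.
Category → UnitPrice determines the non-prime attribute {UnitPrice} from a non-superkey — 3NF is violated.
No non-prime attribute depends on a proper subset of any candidate key, so 2NF holds.

2NF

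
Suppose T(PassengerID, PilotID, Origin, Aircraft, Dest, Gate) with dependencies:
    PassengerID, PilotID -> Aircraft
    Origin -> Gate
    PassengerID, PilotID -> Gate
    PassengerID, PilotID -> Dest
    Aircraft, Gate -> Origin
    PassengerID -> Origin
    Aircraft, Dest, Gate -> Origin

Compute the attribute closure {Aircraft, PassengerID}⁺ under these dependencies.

Start with {Aircraft, PassengerID}.
PassengerID -> Origin applies; add {Origin} → now {Aircraft, Origin, PassengerID}.
Origin -> Gate applies; add {Gate} → now {Aircraft, Gate, Origin, PassengerID}.
No further FD applies.

{Aircraft, Gate, Origin, PassengerID}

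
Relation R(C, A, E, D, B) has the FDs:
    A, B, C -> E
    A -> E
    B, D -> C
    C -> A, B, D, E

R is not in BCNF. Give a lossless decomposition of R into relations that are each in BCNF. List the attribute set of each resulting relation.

{A, B, C, D}; {A, E}

Candidate keys of the original relation: {B, D}, {C}.
Within {A, B, C, D, E}: {A}⁺ ∩ {A, B, C, D, E} = {A, E}, not the whole set, so A -> E violates BCNF; decompose into {A, E} and {A, B, C, D}.
{A, E}: every determinant is a superkey — BCNF.
{A, B, C, D}: every determinant is a superkey — BCNF.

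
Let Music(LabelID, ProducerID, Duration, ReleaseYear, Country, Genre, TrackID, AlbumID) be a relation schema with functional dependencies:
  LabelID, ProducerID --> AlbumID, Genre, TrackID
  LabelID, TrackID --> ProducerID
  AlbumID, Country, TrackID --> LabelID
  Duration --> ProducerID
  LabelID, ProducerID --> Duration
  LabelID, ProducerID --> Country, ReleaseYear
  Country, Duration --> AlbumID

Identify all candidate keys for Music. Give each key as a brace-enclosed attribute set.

Closure of {Duration, LabelID} is {AlbumID, Country, Duration, Genre, LabelID, ProducerID, ReleaseYear, TrackID}, the whole schema; {Duration, LabelID} is a candidate key.
Closure of {LabelID, ProducerID} is {AlbumID, Country, Duration, Genre, LabelID, ProducerID, ReleaseYear, TrackID}, the whole schema; {LabelID, ProducerID} is a candidate key.
Closure of {LabelID, TrackID} is {AlbumID, Country, Duration, Genre, LabelID, ProducerID, ReleaseYear, TrackID}, the whole schema; {LabelID, TrackID} is a candidate key.
Closure of {AlbumID, Country, TrackID} is {AlbumID, Country, Duration, Genre, LabelID, ProducerID, ReleaseYear, TrackID}, the whole schema; {AlbumID, Country, TrackID} is a candidate key.
Closure of {Country, Duration, TrackID} is {AlbumID, Country, Duration, Genre, LabelID, ProducerID, ReleaseYear, TrackID}, the whole schema; {Country, Duration, TrackID} is a candidate key.
Any other superkey properly contains one of these, so there are no further candidate keys.

{AlbumID, Country, TrackID}, {Country, Duration, TrackID}, {Duration, LabelID}, {LabelID, ProducerID}, {LabelID, TrackID}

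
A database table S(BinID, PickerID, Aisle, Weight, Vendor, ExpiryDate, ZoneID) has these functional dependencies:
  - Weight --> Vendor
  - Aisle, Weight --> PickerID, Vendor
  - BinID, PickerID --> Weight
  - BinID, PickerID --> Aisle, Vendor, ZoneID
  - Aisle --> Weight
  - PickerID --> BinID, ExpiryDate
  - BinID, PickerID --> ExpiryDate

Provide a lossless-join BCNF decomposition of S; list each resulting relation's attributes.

{Aisle, BinID, ExpiryDate, PickerID, Weight, ZoneID}; {Vendor, Weight}

Candidate keys of the original relation: {Aisle}, {PickerID}.
Within {Aisle, BinID, ExpiryDate, PickerID, Vendor, Weight, ZoneID}: {Weight}⁺ ∩ {Aisle, BinID, ExpiryDate, PickerID, Vendor, Weight, ZoneID} = {Vendor, Weight}, not the whole set, so Weight --> Vendor violates BCNF; decompose into {Vendor, Weight} and {Aisle, BinID, ExpiryDate, PickerID, Weight, ZoneID}.
{Vendor, Weight} has no BCNF violation.
{Aisle, BinID, ExpiryDate, PickerID, Weight, ZoneID} has no BCNF violation.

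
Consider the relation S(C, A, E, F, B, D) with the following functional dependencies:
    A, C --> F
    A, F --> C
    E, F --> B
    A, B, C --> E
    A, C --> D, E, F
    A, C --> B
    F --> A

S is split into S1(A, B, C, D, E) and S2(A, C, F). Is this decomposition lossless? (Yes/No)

Yes

The shared attributes are {A, C} and {A, C}⁺ = {A, B, C, D, E, F}.
S1 is contained in that closure, so S1 ∩ S2 --> S1 holds and the join is lossless.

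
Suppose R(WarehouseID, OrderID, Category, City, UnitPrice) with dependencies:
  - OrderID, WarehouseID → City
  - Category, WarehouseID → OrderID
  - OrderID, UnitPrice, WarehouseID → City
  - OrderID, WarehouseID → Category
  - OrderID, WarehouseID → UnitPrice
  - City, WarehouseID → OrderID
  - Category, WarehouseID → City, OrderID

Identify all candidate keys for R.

{WarehouseID} never appears on the right of any FD, so every key must include it.
{Category, WarehouseID} is a candidate key since {Category, WarehouseID}⁺ = {Category, City, OrderID, UnitPrice, WarehouseID} covers every attribute.
{City, WarehouseID} is a candidate key since {City, WarehouseID}⁺ = {Category, City, OrderID, UnitPrice, WarehouseID} covers every attribute.
{OrderID, WarehouseID} is a candidate key since {OrderID, WarehouseID}⁺ = {Category, City, OrderID, UnitPrice, WarehouseID} covers every attribute.
Any other superkey properly contains one of these, so there are no further candidate keys.

{Category, WarehouseID}, {City, WarehouseID}, {OrderID, WarehouseID}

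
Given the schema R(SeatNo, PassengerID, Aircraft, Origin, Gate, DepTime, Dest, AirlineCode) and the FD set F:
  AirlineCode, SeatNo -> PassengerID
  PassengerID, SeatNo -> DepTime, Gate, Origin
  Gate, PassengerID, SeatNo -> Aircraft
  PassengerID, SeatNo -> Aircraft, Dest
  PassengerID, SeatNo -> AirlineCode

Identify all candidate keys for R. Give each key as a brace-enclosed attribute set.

No FD produces {SeatNo}, so it must be in every candidate key.
{AirlineCode, SeatNo} is a candidate key since {AirlineCode, SeatNo}⁺ = {Aircraft, AirlineCode, DepTime, Dest, Gate, Origin, PassengerID, SeatNo} covers every attribute.
{PassengerID, SeatNo} is a candidate key since {PassengerID, SeatNo}⁺ = {Aircraft, AirlineCode, DepTime, Dest, Gate, Origin, PassengerID, SeatNo} covers every attribute.
These are minimal and exhaustive — every other superkey contains one of them.

{AirlineCode, SeatNo}, {PassengerID, SeatNo}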